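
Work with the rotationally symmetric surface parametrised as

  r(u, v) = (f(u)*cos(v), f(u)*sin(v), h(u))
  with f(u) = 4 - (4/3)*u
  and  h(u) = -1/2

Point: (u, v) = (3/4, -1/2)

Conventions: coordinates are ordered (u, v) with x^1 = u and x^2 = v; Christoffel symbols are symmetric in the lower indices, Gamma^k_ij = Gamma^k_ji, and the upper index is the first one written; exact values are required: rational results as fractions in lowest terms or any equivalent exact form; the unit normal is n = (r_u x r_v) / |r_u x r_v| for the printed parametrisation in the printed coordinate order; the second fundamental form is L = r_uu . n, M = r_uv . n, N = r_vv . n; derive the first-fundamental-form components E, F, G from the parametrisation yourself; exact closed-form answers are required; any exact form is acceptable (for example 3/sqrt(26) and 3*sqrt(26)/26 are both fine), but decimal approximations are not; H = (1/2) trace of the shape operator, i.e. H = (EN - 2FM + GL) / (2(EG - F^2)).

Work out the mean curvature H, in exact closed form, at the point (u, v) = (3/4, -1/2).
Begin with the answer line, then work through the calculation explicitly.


Answer: H = 0

f = 3, f' = -4/3, f'' = 0, h' = 0, h'' = 0
E = 16/9, F = 0, G = 9; answer radicand W^2 = 16/9
unnormalised second-form numerators: l = 0, m = 0, n = 0; L = l/sqrt(16/9), and similarly M = m/sqrt(W^2), N = n/sqrt(W^2)
H = (E*n - 2*F*m + G*l) / (2*(EG - F^2)*sqrt(W^2)); E*n - 2*F*m + G*l = 0, EG - F^2 = 16, so H = (0)/sqrt(16/9)


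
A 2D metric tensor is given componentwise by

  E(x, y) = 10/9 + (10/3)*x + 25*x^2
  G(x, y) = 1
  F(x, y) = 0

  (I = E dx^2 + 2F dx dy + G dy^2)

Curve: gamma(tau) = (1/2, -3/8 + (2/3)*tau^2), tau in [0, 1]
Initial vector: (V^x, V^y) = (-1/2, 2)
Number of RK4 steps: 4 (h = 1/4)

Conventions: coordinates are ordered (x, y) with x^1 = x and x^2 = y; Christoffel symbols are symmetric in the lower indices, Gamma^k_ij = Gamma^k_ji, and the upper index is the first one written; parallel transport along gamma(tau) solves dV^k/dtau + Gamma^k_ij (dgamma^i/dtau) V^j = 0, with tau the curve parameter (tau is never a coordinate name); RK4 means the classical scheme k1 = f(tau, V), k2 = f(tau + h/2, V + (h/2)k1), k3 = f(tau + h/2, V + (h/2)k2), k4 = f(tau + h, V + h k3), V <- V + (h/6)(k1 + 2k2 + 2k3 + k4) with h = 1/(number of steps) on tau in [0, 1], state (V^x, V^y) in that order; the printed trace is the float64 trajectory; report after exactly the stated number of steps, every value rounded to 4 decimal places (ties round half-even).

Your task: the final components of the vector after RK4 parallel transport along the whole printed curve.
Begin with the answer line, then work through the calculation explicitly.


Answer: V^x = -0.5000, V^y = 2.0000

gamma'(tau) = (0, (4/3)*tau); f(tau, V)^k = -Gamma^k_ij(gamma(tau)) gamma'^i(tau) V^j; h = 1/4; intermediate values shown to 6 dp
curve data and Christoffel symbols at the stage parameters:
  tau = 0.000000: gamma = (0.500000, -0.375000), gamma' = (0.000000, 0.000000); Gamma_xxx = 1.569231, Gamma_xxy = 0.000000, Gamma_xyy = 0.000000, Gamma_yxx = 0.000000, Gamma_yxy = 0.000000, Gamma_yyy = 0.000000
  tau = 0.125000: gamma = (0.500000, -0.364583), gamma' = (0.000000, 0.166667); Gamma_xxx = 1.569231, Gamma_xxy = 0.000000, Gamma_xyy = 0.000000, Gamma_yxx = 0.000000, Gamma_yxy = 0.000000, Gamma_yyy = 0.000000
  tau = 0.250000: gamma = (0.500000, -0.333333), gamma' = (0.000000, 0.333333); Gamma_xxx = 1.569231, Gamma_xxy = 0.000000, Gamma_xyy = 0.000000, Gamma_yxx = 0.000000, Gamma_yxy = 0.000000, Gamma_yyy = 0.000000
  tau = 0.375000: gamma = (0.500000, -0.281250), gamma' = (0.000000, 0.500000); Gamma_xxx = 1.569231, Gamma_xxy = 0.000000, Gamma_xyy = 0.000000, Gamma_yxx = 0.000000, Gamma_yxy = 0.000000, Gamma_yyy = 0.000000
  tau = 0.500000: gamma = (0.500000, -0.208333), gamma' = (0.000000, 0.666667); Gamma_xxx = 1.569231, Gamma_xxy = 0.000000, Gamma_xyy = 0.000000, Gamma_yxx = 0.000000, Gamma_yxy = 0.000000, Gamma_yyy = 0.000000
  tau = 0.625000: gamma = (0.500000, -0.114583), gamma' = (0.000000, 0.833333); Gamma_xxx = 1.569231, Gamma_xxy = 0.000000, Gamma_xyy = 0.000000, Gamma_yxx = 0.000000, Gamma_yxy = 0.000000, Gamma_yyy = 0.000000
  tau = 0.750000: gamma = (0.500000, 0.000000), gamma' = (0.000000, 1.000000); Gamma_xxx = 1.569231, Gamma_xxy = 0.000000, Gamma_xyy = 0.000000, Gamma_yxx = 0.000000, Gamma_yxy = 0.000000, Gamma_yyy = 0.000000
  tau = 0.875000: gamma = (0.500000, 0.135417), gamma' = (0.000000, 1.166667); Gamma_xxx = 1.569231, Gamma_xxy = 0.000000, Gamma_xyy = 0.000000, Gamma_yxx = 0.000000, Gamma_yxy = 0.000000, Gamma_yyy = 0.000000
  tau = 1.000000: gamma = (0.500000, 0.291667), gamma' = (0.000000, 1.333333); Gamma_xxx = 1.569231, Gamma_xxy = 0.000000, Gamma_xyy = 0.000000, Gamma_yxx = 0.000000, Gamma_yxy = 0.000000, Gamma_yyy = 0.000000
step 0: V^x = -0.5000, V^y = 2.0000
step 1: k1 = (0.000000, 0.000000), k2 = (0.000000, 0.000000), k3 = (0.000000, 0.000000), k4 = (0.000000, 0.000000); V <- V + (h/6)(k1 + 2k2 + 2k3 + k4): V^x = -0.5000, V^y = 2.0000
step 2: k1 = (0.000000, 0.000000), k2 = (0.000000, 0.000000), k3 = (0.000000, 0.000000), k4 = (0.000000, 0.000000); V <- V + (h/6)(k1 + 2k2 + 2k3 + k4): V^x = -0.5000, V^y = 2.0000
step 3: k1 = (0.000000, 0.000000), k2 = (0.000000, 0.000000), k3 = (0.000000, 0.000000), k4 = (0.000000, 0.000000); V <- V + (h/6)(k1 + 2k2 + 2k3 + k4): V^x = -0.5000, V^y = 2.0000
step 4: k1 = (0.000000, 0.000000), k2 = (0.000000, 0.000000), k3 = (0.000000, 0.000000), k4 = (0.000000, 0.000000); V <- V + (h/6)(k1 + 2k2 + 2k3 + k4): V^x = -0.5000, V^y = 2.0000


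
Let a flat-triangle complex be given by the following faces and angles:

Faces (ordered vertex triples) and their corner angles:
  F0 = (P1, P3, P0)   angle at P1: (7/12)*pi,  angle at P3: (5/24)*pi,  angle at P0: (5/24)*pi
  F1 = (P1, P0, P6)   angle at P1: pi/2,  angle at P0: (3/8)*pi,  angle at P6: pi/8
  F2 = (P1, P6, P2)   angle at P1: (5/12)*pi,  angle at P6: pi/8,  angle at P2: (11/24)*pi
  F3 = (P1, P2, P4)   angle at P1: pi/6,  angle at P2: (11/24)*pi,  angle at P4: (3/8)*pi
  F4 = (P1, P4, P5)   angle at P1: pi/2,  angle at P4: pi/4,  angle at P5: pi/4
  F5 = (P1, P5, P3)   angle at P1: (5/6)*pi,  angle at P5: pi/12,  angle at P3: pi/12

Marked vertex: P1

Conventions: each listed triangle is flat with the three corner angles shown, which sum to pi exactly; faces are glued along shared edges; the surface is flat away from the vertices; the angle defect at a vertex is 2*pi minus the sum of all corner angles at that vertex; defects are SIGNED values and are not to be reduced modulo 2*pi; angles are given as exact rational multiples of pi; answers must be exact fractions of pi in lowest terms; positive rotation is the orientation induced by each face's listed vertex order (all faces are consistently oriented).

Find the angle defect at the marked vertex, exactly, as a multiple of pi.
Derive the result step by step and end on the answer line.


Sum of corner angles at P1: 3*pi
defect = 2*pi - 3*pi

Answer: defect(P1) = -pi


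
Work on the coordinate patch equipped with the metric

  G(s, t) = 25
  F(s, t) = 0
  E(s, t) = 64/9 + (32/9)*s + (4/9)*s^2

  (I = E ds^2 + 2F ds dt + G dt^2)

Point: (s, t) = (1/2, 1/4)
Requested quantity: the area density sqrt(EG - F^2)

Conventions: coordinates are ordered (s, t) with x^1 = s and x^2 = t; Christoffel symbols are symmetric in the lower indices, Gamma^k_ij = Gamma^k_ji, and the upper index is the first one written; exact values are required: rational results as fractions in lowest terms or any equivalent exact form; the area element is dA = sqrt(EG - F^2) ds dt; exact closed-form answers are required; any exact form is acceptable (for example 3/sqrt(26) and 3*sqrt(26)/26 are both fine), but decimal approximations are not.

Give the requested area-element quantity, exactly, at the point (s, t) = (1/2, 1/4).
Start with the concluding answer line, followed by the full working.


Answer: sqrt(EG - F^2) = 15

E = 9, F = 0, G = 25; EG - F^2 = 225


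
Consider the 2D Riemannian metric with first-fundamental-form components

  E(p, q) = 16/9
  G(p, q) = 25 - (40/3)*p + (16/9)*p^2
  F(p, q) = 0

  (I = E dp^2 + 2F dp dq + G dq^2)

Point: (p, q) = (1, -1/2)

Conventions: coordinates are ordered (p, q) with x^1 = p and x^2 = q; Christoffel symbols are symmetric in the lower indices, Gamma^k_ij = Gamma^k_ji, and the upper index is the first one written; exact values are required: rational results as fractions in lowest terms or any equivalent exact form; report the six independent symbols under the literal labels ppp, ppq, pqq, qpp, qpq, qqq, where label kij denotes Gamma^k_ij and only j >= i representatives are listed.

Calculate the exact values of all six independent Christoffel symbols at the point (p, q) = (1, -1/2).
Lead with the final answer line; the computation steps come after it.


Answer: Gamma_ppp = 0, Gamma_ppq = 0, Gamma_pqq = 11/4, Gamma_qpp = 0, Gamma_qpq = -4/11, Gamma_qqq = 0

E = 16/9, F = 0, G = 121/9 at the point
E_p = 0, E_q = 0, F_p = 0, F_q = 0, G_p = -88/9, G_q = 0
EG - F^2 = 1936/81;  g^inv = (81/1936) * [[121/9, 0], [0, 16/9]]
first-kind symbols [ij,l] = (1/2)(d_i g_jl + d_j g_il - d_l g_ij): [pp,p] = E_p/2 = 0, [pp,q] = F_p - E_q/2 = 0, [pq,p] = E_q/2 = 0, [pq,q] = G_p/2 = -44/9, [qq,p] = F_q - G_p/2 = 44/9, [qq,q] = G_q/2 = 0
Gamma^p_ij = (G*[ij,p] - F*[ij,q])/(EG - F^2), Gamma^q_ij = (E*[ij,q] - F*[ij,p])/(EG - F^2)


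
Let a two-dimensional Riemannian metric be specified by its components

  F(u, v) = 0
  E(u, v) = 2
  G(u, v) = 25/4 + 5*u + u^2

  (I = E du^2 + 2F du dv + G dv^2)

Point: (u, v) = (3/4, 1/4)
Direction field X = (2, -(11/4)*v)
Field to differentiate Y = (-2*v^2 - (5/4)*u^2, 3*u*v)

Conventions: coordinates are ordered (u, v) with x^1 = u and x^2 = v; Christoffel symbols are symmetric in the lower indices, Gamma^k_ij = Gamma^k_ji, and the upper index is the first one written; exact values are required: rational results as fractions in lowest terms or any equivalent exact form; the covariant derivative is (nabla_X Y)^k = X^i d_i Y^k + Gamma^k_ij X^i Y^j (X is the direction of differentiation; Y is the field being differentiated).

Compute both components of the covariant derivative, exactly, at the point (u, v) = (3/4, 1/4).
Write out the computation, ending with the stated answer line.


E = 2, F = 0, G = 169/16 at the point
E_u = 0, E_v = 0, F_u = 0, F_v = 0, G_u = 13/2, G_v = 0
EG - F^2 = 169/8;  g^inv = (8/169) * [[169/16, 0], [0, 2]]
first-kind symbols [ij,l] = (1/2)(d_i g_jl + d_j g_il - d_l g_ij): [uu,u] = E_u/2 = 0, [uu,v] = F_u - E_v/2 = 0, [uv,u] = E_v/2 = 0, [uv,v] = G_u/2 = 13/4, [vv,u] = F_v - G_u/2 = -13/4, [vv,v] = G_v/2 = 0
Gamma^u_ij = (G*[ij,u] - F*[ij,v])/(EG - F^2), Gamma^v_ij = (E*[ij,v] - F*[ij,u])/(EG - F^2)
Gamma_uuu = 0, Gamma_uuv = 0, Gamma_uvv = -13/8, Gamma_vuu = 0, Gamma_vuv = 4/13, Gamma_vvv = 0
X = (2, -11/16), Y = (-53/64, 9/16) at the point

Answer: (nabla_X Y)^u = -4985/2048, (nabla_X Y)^v = 1579/3328


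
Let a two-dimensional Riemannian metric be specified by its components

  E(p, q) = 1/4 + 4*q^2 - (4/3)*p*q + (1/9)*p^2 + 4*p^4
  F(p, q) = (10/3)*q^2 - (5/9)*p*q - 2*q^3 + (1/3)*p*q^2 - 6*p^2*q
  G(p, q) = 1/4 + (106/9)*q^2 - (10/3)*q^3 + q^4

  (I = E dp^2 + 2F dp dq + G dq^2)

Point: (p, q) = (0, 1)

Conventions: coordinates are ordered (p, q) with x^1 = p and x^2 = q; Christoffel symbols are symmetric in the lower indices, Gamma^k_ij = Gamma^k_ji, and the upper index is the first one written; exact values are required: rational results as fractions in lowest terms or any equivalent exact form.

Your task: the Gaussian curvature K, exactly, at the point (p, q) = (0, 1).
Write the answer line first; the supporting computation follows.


Answer: K = 3888/39739

E = 17/4, F = 4/3, G = 349/36, EG - F^2 = 5677/144 at the point
E_p = -4/3, E_q = 8, F_p = -2/9, F_q = 2/3, G_p = 0, G_q = 158/9
E_qq = 8, F_pq = 1/9, G_pp = 0
Compute both Brioschi determinants and normalise by (EG - F^2)^2.
M1 = [[-E_qq/2 + F_pq - G_pp/2, E_p/2, F_p - E_q/2], [F_q - G_p/2, E, F], [G_q/2, F, G]] = [[-35/9, -2/3, -38/9], [2/3, 17/4, 4/3], [79/9, 4/3, 349/36]]; det M1 = -439/144
M2 = [[0, E_q/2, G_p/2], [E_q/2, E, F], [G_p/2, F, G]] = [[0, 4, 0], [4, 17/4, 4/3], [0, 4/3, 349/36]]; det M2 = -1396/9
det M1 - det M2 = 2433/16; K = 2433/16 / (5677/144)^2 = 3888/39739


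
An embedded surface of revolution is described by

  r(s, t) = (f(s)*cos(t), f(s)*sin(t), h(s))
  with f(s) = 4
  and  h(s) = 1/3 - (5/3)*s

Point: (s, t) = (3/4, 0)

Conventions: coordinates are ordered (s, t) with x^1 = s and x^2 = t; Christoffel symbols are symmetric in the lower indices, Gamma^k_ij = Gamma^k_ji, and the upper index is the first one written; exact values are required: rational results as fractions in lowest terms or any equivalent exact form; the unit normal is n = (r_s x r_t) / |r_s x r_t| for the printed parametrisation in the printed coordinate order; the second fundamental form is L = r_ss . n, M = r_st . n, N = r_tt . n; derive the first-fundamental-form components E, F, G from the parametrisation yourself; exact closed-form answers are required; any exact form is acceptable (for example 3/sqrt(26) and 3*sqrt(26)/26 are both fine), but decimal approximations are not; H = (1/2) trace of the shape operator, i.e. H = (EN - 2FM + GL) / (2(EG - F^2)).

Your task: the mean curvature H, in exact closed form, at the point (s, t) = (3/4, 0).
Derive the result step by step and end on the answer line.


f = 4, f' = 0, f'' = 0, h' = -5/3, h'' = 0
E = 25/9, F = 0, G = 16; answer radicand W^2 = 25/9
unnormalised second-form numerators: l = 0, m = 0, n = -20/3; L = l/sqrt(25/9), and similarly M = m/sqrt(W^2), N = n/sqrt(W^2)
H = (E*n - 2*F*m + G*l) / (2*(EG - F^2)*sqrt(W^2)); E*n - 2*F*m + G*l = -500/27, EG - F^2 = 400/9, so H = (-5/24)/sqrt(25/9)

Answer: H = -1/8


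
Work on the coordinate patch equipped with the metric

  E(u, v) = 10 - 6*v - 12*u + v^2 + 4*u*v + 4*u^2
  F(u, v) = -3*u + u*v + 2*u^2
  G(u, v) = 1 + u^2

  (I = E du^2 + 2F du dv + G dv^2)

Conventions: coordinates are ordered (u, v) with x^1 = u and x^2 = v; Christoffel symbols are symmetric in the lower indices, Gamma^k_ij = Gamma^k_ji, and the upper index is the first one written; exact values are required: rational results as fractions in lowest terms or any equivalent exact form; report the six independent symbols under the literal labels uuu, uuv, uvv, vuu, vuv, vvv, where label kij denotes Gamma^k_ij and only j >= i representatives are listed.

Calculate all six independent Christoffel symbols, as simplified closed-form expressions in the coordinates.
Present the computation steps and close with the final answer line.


E = 10 - 6*v - 12*u + v^2 + 4*u*v + 4*u^2; F = -3*u + u*v + 2*u^2; G = 1 + u^2
Gamma^k_ij = (1/2) g^{kl} (d_i g_jl + d_j g_il - d_l g_ij), with g^inv = (1/(EG-F^2)) [[G, -F], [-F, E]]
first partials: E_u = -12 + 4*v + 8*u, E_v = -6 + 2*v + 4*u, F_u = -3 + v + 4*u, F_v = u, G_u = 2*u, G_v = 0
D = EG - F^2 = 10 - 6*v - 12*u + v^2 + 4*u*v + 5*u^2
expanded: Gamma^u_uu = (G E_u - 2F F_u + F E_v)/(2D), Gamma^u_uv = (G E_v - F G_u)/(2D), Gamma^u_vv = (2G F_v - G G_u - F G_v)/(2D), Gamma^v_uu = (2E F_u - E E_v - F E_u)/(2D), Gamma^v_uv = (E G_u - F E_v)/(2D), Gamma^v_vv = (E G_v - 2F F_v + F G_u)/(2D); substitute and cancel common factors

Answer: Gamma_uuu = (4*u + 2*v - 6)/(5*u^2 + 4*u*v - 12*u + v^2 - 6*v + 10), Gamma_uuv = (2*u + v - 3)/(5*u^2 + 4*u*v - 12*u + v^2 - 6*v + 10), Gamma_uvv = 0, Gamma_vuu = 2*u/(5*u^2 + 4*u*v - 12*u + v^2 - 6*v + 10), Gamma_vuv = u/(5*u^2 + 4*u*v - 12*u + v^2 - 6*v + 10), Gamma_vvv = 0


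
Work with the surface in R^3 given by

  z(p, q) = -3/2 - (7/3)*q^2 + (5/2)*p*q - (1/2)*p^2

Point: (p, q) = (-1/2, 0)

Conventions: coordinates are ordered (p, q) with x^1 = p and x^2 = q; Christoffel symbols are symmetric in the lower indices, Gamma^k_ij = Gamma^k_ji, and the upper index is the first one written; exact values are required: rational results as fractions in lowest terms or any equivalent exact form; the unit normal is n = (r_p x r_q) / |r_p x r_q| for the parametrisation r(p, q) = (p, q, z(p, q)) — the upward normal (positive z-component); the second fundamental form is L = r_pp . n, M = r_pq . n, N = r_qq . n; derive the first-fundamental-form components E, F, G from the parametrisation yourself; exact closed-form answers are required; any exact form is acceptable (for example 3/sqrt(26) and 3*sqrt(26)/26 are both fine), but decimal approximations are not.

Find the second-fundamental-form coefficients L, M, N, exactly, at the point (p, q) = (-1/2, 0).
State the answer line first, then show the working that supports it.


Answer: L = -4*sqrt(5)/15, M = 2*sqrt(5)/3, N = -56*sqrt(5)/45

z_p = 1/2, z_q = -5/4, z_pp = -1, z_pq = 5/2, z_qq = -14/3
E = 5/4, F = -5/8, G = 41/16; answer radicand W^2 = 45/16
unnormalised second-form numerators: l = -1, m = 5/2, n = -14/3; L = l/sqrt(45/16), and similarly M = m/sqrt(W^2), N = n/sqrt(W^2)


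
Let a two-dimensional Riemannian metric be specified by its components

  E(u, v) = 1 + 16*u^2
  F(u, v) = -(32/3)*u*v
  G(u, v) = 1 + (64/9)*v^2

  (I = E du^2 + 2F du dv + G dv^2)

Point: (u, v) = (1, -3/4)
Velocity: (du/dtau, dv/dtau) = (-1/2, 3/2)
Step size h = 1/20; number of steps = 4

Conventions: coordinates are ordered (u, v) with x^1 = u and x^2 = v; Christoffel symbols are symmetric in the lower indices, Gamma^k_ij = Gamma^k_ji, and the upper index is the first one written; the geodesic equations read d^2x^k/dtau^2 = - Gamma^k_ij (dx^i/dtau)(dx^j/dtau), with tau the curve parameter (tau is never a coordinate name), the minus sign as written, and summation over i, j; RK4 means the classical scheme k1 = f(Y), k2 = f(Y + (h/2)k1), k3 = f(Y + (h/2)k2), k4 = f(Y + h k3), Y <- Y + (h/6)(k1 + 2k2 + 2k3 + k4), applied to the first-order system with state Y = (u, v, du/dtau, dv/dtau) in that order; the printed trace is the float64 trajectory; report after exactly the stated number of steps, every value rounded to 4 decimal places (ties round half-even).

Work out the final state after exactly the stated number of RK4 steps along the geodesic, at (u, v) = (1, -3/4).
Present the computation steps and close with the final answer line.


f(Y) = (du/dtau, dv/dtau, -Gamma^u_ij Y'^i Y'^j, -Gamma^v_ij Y'^i Y'^j) with the Gammas evaluated at the stage position; h = 0.050000; intermediate values shown to 6 dp
step 0: u = 1.0000, v = -0.7500, du/dtau = -0.5000, dv/dtau = 1.5000
step 1:
  k1: at (u, v) = (1.000000, -0.750000), (du/dtau, dv/dtau) = (-0.500000, 1.500000); Gamma_uuu = 0.761905, Gamma_uuv = 0.000000, Gamma_uvv = -0.507937, Gamma_vuu = 0.380952, Gamma_vuv = 0.000000, Gamma_vvv = -0.253968; k1 = (-0.500000, 1.500000, 0.952381, 0.476190)
  k2: at (u, v) = (0.987500, -0.712500), (du/dtau, dv/dtau) = (-0.476190, 1.511905); Gamma_uuu = 0.781694, Gamma_uuv = 0.000000, Gamma_uvv = -0.521130, Gamma_vuu = 0.376005, Gamma_vuv = 0.000000, Gamma_vvv = -0.250670; k2 = (-0.476190, 1.511905, 1.013972, 0.487734)
  k3: at (u, v) = (0.988095, -0.712202), (du/dtau, dv/dtau) = (-0.474651, 1.512193); Gamma_uuu = 0.781555, Gamma_uuv = 0.000000, Gamma_uvv = -0.521036, Gamma_vuu = 0.375554, Gamma_vuv = 0.000000, Gamma_vvv = -0.250370; k3 = (-0.474651, 1.512193, 1.015390, 0.487917)
  k4: at (u, v) = (0.976267, -0.674390), (du/dtau, dv/dtau) = (-0.449230, 1.524396); Gamma_uuu = 0.801709, Gamma_uuv = 0.000000, Gamma_uvv = -0.534473, Gamma_vuu = 0.369206, Gamma_vuv = 0.000000, Gamma_vvv = -0.246137; k4 = (-0.449230, 1.524396, 1.080207, 0.497460)
  Y <- Y + (h/6)(k1 + 2k2 + 2k3 + k4): u = 0.9762, v = -0.6744, du/dtau = -0.4492, dv/dtau = 1.5244
step 2:
  k1: at (u, v) = (0.976242, -0.674395), (du/dtau, dv/dtau) = (-0.449239, 1.524375); Gamma_uuu = 0.801719, Gamma_uuv = 0.000000, Gamma_uvv = -0.534479, Gamma_vuu = 0.369222, Gamma_vuv = 0.000000, Gamma_vvv = -0.246148; k1 = (-0.449239, 1.524375, 1.080180, 0.497464)
  k2: at (u, v) = (0.965011, -0.636286), (du/dtau, dv/dtau) = (-0.422235, 1.536811); Gamma_uuu = 0.822207, Gamma_uuv = 0.000000, Gamma_uvv = -0.548138, Gamma_vuu = 0.361418, Gamma_vuv = 0.000000, Gamma_vvv = -0.240945; k2 = (-0.422235, 1.536811, 1.148001, 0.504627)
  k3: at (u, v) = (0.965687, -0.635975), (du/dtau, dv/dtau) = (-0.420539, 1.536990); Gamma_uuu = 0.821992, Gamma_uuv = 0.000000, Gamma_uvv = -0.547995, Gamma_vuu = 0.360894, Gamma_vuv = 0.000000, Gamma_vvv = -0.240596; k3 = (-0.420539, 1.536990, 1.149178, 0.504545)
  k4: at (u, v) = (0.955215, -0.597546), (du/dtau, dv/dtau) = (-0.391780, 1.549602); Gamma_uuu = 0.842616, Gamma_uuv = 0.000000, Gamma_uvv = -0.561744, Gamma_vuu = 0.351405, Gamma_vuv = 0.000000, Gamma_vvv = -0.234270; k4 = (-0.391780, 1.549602, 1.219563, 0.508607)
  Y <- Y + (h/6)(k1 + 2k2 + 2k3 + k4): u = 0.9552, v = -0.5975, du/dtau = -0.3918, dv/dtau = 1.5496
step 3:
  k1: at (u, v) = (0.955188, -0.597549), (du/dtau, dv/dtau) = (-0.391788, 1.549578); Gamma_uuu = 0.842630, Gamma_uuv = 0.000000, Gamma_uvv = -0.561753, Gamma_vuu = 0.351423, Gamma_vuv = 0.000000, Gamma_vvv = -0.234282; k1 = (-0.391788, 1.549578, 1.219536, 0.508613)
  k2: at (u, v) = (0.945393, -0.558809), (du/dtau, dv/dtau) = (-0.361300, 1.562293); Gamma_uuu = 0.863330, Gamma_uuv = 0.000000, Gamma_uvv = -0.575554, Gamma_vuu = 0.340202, Gamma_vuv = 0.000000, Gamma_vvv = -0.226801; k2 = (-0.361300, 1.562293, 1.292092, 0.509159)
  k3: at (u, v) = (0.946155, -0.558491), (du/dtau, dv/dtau) = (-0.359486, 1.562307); Gamma_uuu = 0.863015, Gamma_uuv = 0.000000, Gamma_uvv = -0.575343, Gamma_vuu = 0.339610, Gamma_vuv = 0.000000, Gamma_vvv = -0.226407; k3 = (-0.359486, 1.562307, 1.292772, 0.508727)
  k4: at (u, v) = (0.937213, -0.519433), (du/dtau, dv/dtau) = (-0.327150, 1.575014); Gamma_uuu = 0.883509, Gamma_uuv = 0.000000, Gamma_uvv = -0.589006, Gamma_vuu = 0.326446, Gamma_vuv = 0.000000, Gamma_vvv = -0.217631; k4 = (-0.327150, 1.575014, 1.366571, 0.504931)
  Y <- Y + (h/6)(k1 + 2k2 + 2k3 + k4): u = 0.9372, v = -0.5194, du/dtau = -0.3272, dv/dtau = 1.5750
step 4:
  k1: at (u, v) = (0.937183, -0.519434), (du/dtau, dv/dtau) = (-0.327156, 1.574989); Gamma_uuu = 0.883528, Gamma_uuv = 0.000000, Gamma_uvv = -0.589019, Gamma_vuu = 0.326463, Gamma_vuv = 0.000000, Gamma_vvv = -0.217642; k1 = (-0.327156, 1.574989, 1.366549, 0.504939)
  k2: at (u, v) = (0.929005, -0.480059), (du/dtau, dv/dtau) = (-0.292993, 1.587613); Gamma_uuu = 0.903723, Gamma_uuv = 0.000000, Gamma_uvv = -0.602482, Gamma_vuu = 0.311330, Gamma_vuv = 0.000000, Gamma_vvv = -0.207553; k2 = (-0.292993, 1.587613, 1.440985, 0.496415)
  k3: at (u, v) = (0.929859, -0.479743), (du/dtau, dv/dtau) = (-0.291132, 1.587399); Gamma_uuu = 0.903277, Gamma_uuv = 0.000000, Gamma_uvv = -0.602185, Gamma_vuu = 0.310686, Gamma_vuv = 0.000000, Gamma_vvv = -0.207124; k3 = (-0.291132, 1.587399, 1.440848, 0.495586)
  k4: at (u, v) = (0.922627, -0.440064), (du/dtau, dv/dtau) = (-0.255114, 1.599768); Gamma_uuu = 0.922803, Gamma_uuv = 0.000000, Gamma_uvv = -0.615202, Gamma_vuu = 0.293432, Gamma_vuv = 0.000000, Gamma_vvv = -0.195621; k4 = (-0.255114, 1.599768, 1.514401, 0.481548)
  Y <- Y + (h/6)(k1 + 2k2 + 2k3 + k4): u = 0.9226, v = -0.4401, du/dtau = -0.2551, dv/dtau = 1.5997

Answer: u = 0.9226, v = -0.4401, du/dtau = -0.2551, dv/dtau = 1.5997


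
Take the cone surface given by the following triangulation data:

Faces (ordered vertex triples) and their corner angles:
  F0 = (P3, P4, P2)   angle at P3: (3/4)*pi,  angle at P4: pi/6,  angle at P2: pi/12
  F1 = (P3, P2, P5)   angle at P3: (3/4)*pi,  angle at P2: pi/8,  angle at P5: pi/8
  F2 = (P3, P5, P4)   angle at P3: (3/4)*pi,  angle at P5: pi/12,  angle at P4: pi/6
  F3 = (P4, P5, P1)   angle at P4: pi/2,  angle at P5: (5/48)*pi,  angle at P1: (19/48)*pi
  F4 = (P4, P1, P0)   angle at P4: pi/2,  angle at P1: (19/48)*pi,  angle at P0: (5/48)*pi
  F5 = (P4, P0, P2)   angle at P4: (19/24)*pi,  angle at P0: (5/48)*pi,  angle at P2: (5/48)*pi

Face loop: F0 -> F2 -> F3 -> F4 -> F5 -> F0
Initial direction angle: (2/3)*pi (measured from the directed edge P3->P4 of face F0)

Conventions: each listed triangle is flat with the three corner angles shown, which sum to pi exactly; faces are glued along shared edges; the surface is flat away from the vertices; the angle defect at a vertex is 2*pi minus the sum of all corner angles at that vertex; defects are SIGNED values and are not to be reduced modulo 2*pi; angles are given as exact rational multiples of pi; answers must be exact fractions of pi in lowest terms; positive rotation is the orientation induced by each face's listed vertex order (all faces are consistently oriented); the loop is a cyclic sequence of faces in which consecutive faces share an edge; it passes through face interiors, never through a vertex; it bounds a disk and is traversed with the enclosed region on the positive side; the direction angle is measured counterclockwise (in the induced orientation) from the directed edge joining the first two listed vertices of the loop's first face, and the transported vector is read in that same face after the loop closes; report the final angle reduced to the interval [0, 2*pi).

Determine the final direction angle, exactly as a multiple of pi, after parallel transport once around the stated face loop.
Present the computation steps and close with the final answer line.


enclosed vertex P4: corner angles sum to (17/8)*pi, defect = 2*pi - (17/8)*pi = -pi/8
the final direction is the initial angle plus the enclosed defects, taken mod 2*pi in the induced orientation
final angle = (2/3)*pi - pi/8 = (13/24)*pi (mod 2*pi)

Answer: final direction angle = (13/24)*pi


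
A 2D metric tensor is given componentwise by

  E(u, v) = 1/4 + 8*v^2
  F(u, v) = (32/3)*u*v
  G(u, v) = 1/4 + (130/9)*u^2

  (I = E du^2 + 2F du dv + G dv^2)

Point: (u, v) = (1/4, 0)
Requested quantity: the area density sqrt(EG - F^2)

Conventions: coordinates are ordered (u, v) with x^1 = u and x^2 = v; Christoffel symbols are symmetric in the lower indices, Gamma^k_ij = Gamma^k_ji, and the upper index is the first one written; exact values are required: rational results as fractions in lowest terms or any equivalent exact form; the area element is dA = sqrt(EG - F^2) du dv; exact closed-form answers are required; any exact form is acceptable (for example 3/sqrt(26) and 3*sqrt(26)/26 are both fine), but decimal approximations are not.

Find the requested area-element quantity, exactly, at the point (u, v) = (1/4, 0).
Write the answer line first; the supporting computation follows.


Answer: sqrt(EG - F^2) = sqrt(166)/24

E = 1/4, F = 0, G = 83/72; EG - F^2 = 83/288


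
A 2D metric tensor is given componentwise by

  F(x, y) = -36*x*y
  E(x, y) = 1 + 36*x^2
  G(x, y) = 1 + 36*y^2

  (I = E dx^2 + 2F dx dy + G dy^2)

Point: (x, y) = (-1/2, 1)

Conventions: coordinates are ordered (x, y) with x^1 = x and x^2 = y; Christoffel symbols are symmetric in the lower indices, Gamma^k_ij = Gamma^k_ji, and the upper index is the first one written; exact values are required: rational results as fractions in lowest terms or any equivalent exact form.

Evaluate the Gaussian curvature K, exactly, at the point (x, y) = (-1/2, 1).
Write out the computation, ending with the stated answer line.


E = 10, F = 18, G = 37, EG - F^2 = 46 at the point
E_x = -36, E_y = 0, F_x = -36, F_y = 18, G_x = 0, G_y = 72
E_yy = 0, F_xy = -36, G_xx = 0
Using the Brioschi determinant formula for K from the metric derivatives:
M1 = [[-E_yy/2 + F_xy - G_xx/2, E_x/2, F_x - E_y/2], [F_y - G_x/2, E, F], [G_y/2, F, G]] = [[-36, -18, -36], [18, 10, 18], [36, 18, 37]]; det M1 = -36
M2 = [[0, E_y/2, G_x/2], [E_y/2, E, F], [G_x/2, F, G]] = [[0, 0, 0], [0, 10, 18], [0, 18, 37]]; det M2 = 0
det M1 - det M2 = -36; K = -36 / (46)^2 = -9/529

Answer: K = -9/529


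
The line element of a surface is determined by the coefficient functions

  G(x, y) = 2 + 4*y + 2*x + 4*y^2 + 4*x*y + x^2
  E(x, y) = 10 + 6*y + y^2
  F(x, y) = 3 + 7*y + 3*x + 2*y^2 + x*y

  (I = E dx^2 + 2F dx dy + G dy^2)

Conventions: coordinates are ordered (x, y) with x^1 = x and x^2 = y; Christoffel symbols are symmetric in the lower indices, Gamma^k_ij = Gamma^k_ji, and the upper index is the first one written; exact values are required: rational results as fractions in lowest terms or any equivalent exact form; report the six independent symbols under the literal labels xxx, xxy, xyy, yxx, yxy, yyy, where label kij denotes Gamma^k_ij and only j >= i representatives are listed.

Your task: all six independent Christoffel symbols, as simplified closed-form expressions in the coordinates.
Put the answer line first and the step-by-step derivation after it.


Answer: Gamma_xxx = 0, Gamma_xxy = (y + 3)/(x^2 + 4*x*y + 2*x + 5*y^2 + 10*y + 11), Gamma_xyy = (2*y + 6)/(x^2 + 4*x*y + 2*x + 5*y^2 + 10*y + 11), Gamma_yxx = 0, Gamma_yxy = (x + 2*y + 1)/(x^2 + 4*x*y + 2*x + 5*y^2 + 10*y + 11), Gamma_yyy = (2*x + 4*y + 2)/(x^2 + 4*x*y + 2*x + 5*y^2 + 10*y + 11)

E = 10 + 6*y + y^2; F = 3 + 7*y + 3*x + 2*y^2 + x*y; G = 2 + 4*y + 2*x + 4*y^2 + 4*x*y + x^2
Gamma^k_ij = (1/2) g^{kl} (d_i g_jl + d_j g_il - d_l g_ij), with g^inv = (1/(EG-F^2)) [[G, -F], [-F, E]]
first partials: E_x = 0, E_y = 6 + 2*y, F_x = 3 + y, F_y = 7 + 4*y + x, G_x = 2 + 4*y + 2*x, G_y = 4 + 8*y + 4*x
D = EG - F^2 = 11 + 10*y + 2*x + 5*y^2 + 4*x*y + x^2
expanded: Gamma^x_xx = (G E_x - 2F F_x + F E_y)/(2D), Gamma^x_xy = (G E_y - F G_x)/(2D), Gamma^x_yy = (2G F_y - G G_x - F G_y)/(2D), Gamma^y_xx = (2E F_x - E E_y - F E_x)/(2D), Gamma^y_xy = (E G_x - F E_y)/(2D), Gamma^y_yy = (E G_y - 2F F_y + F G_x)/(2D); substitute and cancel common factors


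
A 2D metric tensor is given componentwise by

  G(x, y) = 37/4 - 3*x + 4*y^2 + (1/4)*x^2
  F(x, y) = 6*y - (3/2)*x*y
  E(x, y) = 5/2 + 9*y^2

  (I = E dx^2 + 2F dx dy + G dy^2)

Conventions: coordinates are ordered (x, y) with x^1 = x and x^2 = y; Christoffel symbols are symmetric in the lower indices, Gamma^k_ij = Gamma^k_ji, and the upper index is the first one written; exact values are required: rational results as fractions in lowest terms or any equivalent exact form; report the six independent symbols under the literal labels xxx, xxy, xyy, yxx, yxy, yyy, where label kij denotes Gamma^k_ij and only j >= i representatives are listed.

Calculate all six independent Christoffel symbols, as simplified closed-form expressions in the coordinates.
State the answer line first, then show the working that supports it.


Answer: Gamma_xxx = (-126*x*y^2 + 504*y^2)/(5*x^2 - 72*x*y^2 - 60*x + 288*y^4 + 458*y^2 + 185), Gamma_xxy = (21*x^2*y - 246*x*y + 288*y^3 + 738*y)/(5*x^2 - 72*x*y^2 - 60*x + 288*y^4 + 458*y^2 + 185), Gamma_xyy = (-7*x^3 + 114*x^2 - 16*x*y^2 - 619*x + 96*y^2 + 1110)/(10*x^2 - 144*x*y^2 - 120*x + 576*y^4 + 916*y^2 + 370), Gamma_yxx = (-756*y^3 - 210*y)/(5*x^2 - 72*x*y^2 - 60*x + 288*y^4 + 458*y^2 + 185), Gamma_yxy = (126*x*y^2 + 5*x - 540*y^2 - 30)/(5*x^2 - 72*x*y^2 - 60*x + 288*y^4 + 458*y^2 + 185), Gamma_yyy = (-21*x^2*y + 174*x*y + 288*y^3 - 280*y)/(5*x^2 - 72*x*y^2 - 60*x + 288*y^4 + 458*y^2 + 185)

E = 5/2 + 9*y^2; F = 6*y - (3/2)*x*y; G = 37/4 - 3*x + 4*y^2 + (1/4)*x^2
Gamma^k_ij = (1/2) g^{kl} (d_i g_jl + d_j g_il - d_l g_ij), with g^inv = (1/(EG-F^2)) [[G, -F], [-F, E]]
first partials: E_x = 0, E_y = 18*y, F_x = -(3/2)*y, F_y = 6 - (3/2)*x, G_x = -3 + (1/2)*x, G_y = 8*y
D = EG - F^2 = 185/8 - (15/2)*x + (229/4)*y^2 + (5/8)*x^2 - 9*x*y^2 + 36*y^4
expanded: Gamma^x_xx = (G E_x - 2F F_x + F E_y)/(2D), Gamma^x_xy = (G E_y - F G_x)/(2D), Gamma^x_yy = (2G F_y - G G_x - F G_y)/(2D), Gamma^y_xx = (2E F_x - E E_y - F E_x)/(2D), Gamma^y_xy = (E G_x - F E_y)/(2D), Gamma^y_yy = (E G_y - 2F F_y + F G_x)/(2D); substitute and cancel common factors


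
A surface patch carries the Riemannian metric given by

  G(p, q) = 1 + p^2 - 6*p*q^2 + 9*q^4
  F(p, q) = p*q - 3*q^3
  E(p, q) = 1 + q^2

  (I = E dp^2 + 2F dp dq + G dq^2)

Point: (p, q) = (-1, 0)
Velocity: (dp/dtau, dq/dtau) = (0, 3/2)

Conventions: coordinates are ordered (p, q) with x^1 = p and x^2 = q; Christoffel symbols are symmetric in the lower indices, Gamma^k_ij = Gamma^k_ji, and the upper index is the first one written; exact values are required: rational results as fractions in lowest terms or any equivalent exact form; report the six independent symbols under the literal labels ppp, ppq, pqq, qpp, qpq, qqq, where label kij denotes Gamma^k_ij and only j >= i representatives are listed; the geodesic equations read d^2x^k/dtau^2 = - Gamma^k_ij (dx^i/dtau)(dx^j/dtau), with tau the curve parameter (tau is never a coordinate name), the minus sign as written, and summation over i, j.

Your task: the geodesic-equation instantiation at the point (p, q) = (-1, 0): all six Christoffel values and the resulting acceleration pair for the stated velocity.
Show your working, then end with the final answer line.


E = 1, F = 0, G = 2 at the point
E_p = 0, E_q = 0, F_p = 0, F_q = -1, G_p = -2, G_q = 0
EG - F^2 = 2;  g^inv = (1/2) * [[2, 0], [0, 1]]
first-kind symbols [ij,l] = (1/2)(d_i g_jl + d_j g_il - d_l g_ij): [pp,p] = E_p/2 = 0, [pp,q] = F_p - E_q/2 = 0, [pq,p] = E_q/2 = 0, [pq,q] = G_p/2 = -1, [qq,p] = F_q - G_p/2 = 0, [qq,q] = G_q/2 = 0
Gamma^p_ij = (G*[ij,p] - F*[ij,q])/(EG - F^2), Gamma^q_ij = (E*[ij,q] - F*[ij,p])/(EG - F^2)
Gamma_ppp = 0, Gamma_ppq = 0, Gamma_pqq = 0, Gamma_qpp = 0, Gamma_qpq = -1/2, Gamma_qqq = 0
d^2p/dtau^2 = -(Gamma_ppp*(0)^2 + 2*Gamma_ppq*(0)*(3/2) + Gamma_pqq*(3/2)^2) = 0
d^2q/dtau^2 = -(Gamma_qpp*(0)^2 + 2*Gamma_qpq*(0)*(3/2) + Gamma_qqq*(3/2)^2) = 0

Answer: Gamma_ppp = 0, Gamma_ppq = 0, Gamma_pqq = 0, Gamma_qpp = 0, Gamma_qpq = -1/2, Gamma_qqq = 0; accelerations (d^2p/dtau^2, d^2q/dtau^2) = (0, 0)


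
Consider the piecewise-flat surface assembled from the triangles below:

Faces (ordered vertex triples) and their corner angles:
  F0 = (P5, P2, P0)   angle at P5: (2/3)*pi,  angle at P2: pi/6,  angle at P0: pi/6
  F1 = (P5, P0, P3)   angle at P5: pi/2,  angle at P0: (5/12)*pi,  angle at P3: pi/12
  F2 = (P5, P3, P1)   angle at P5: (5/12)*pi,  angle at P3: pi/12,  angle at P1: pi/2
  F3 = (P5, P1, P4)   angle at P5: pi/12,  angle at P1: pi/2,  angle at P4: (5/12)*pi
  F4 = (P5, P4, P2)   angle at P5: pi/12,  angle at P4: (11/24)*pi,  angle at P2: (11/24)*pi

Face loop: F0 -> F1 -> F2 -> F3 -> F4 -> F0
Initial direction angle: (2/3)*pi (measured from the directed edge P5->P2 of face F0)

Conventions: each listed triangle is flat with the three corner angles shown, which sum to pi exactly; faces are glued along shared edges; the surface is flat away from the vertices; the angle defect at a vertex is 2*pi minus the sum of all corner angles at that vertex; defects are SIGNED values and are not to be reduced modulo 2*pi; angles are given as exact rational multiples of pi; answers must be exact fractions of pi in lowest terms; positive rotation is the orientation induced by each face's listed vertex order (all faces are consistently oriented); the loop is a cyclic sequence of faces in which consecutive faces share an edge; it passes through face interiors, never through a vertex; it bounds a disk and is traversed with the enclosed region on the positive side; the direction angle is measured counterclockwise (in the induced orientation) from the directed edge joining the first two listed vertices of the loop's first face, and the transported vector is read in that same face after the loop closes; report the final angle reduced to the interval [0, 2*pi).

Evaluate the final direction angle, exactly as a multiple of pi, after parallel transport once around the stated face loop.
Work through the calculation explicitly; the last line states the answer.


enclosed vertex P5: corner angles sum to (7/4)*pi, defect = 2*pi - (7/4)*pi = pi/4
the rotation equals the total enclosed defect, so the final angle is initial + defects (mod 2*pi)
final angle = (2/3)*pi + pi/4 = (11/12)*pi (mod 2*pi)

Answer: final direction angle = (11/12)*pi


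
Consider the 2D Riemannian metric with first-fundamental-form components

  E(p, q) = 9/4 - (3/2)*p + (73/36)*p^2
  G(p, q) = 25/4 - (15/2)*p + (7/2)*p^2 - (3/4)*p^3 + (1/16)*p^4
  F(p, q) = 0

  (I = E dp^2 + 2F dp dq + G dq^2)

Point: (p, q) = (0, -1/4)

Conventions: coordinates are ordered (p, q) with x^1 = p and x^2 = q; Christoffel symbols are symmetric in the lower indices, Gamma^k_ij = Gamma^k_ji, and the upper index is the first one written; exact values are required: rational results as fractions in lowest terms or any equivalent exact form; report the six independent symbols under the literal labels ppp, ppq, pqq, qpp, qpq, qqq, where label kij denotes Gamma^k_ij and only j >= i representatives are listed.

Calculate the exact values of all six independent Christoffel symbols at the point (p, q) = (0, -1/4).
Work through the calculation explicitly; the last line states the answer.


E = 9/4, F = 0, G = 25/4 at the point
E_p = -3/2, E_q = 0, F_p = 0, F_q = 0, G_p = -15/2, G_q = 0
EG - F^2 = 225/16;  g^inv = (16/225) * [[25/4, 0], [0, 9/4]]
first-kind symbols [ij,l] = (1/2)(d_i g_jl + d_j g_il - d_l g_ij): [pp,p] = E_p/2 = -3/4, [pp,q] = F_p - E_q/2 = 0, [pq,p] = E_q/2 = 0, [pq,q] = G_p/2 = -15/4, [qq,p] = F_q - G_p/2 = 15/4, [qq,q] = G_q/2 = 0
Gamma^p_ij = (G*[ij,p] - F*[ij,q])/(EG - F^2), Gamma^q_ij = (E*[ij,q] - F*[ij,p])/(EG - F^2)

Answer: Gamma_ppp = -1/3, Gamma_ppq = 0, Gamma_pqq = 5/3, Gamma_qpp = 0, Gamma_qpq = -3/5, Gamma_qqq = 0


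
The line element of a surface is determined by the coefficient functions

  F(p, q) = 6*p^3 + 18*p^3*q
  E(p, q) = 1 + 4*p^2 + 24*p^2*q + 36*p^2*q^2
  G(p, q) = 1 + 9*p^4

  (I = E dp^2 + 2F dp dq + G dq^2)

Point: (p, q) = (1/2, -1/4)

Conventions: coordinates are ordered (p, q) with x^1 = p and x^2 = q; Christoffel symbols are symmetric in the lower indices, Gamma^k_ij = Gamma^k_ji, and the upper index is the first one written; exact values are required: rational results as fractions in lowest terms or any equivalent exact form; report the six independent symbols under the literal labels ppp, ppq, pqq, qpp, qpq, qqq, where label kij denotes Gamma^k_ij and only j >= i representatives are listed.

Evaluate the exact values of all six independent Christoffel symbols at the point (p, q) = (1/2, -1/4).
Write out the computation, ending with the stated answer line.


E = 17/16, F = 3/16, G = 25/16 at the point
E_p = 1/4, E_q = 3/2, F_p = 9/8, F_q = 9/4, G_p = 9/2, G_q = 0
EG - F^2 = 13/8;  g^inv = (8/13) * [[25/16, -3/16], [-3/16, 17/16]]
first-kind symbols [ij,l] = (1/2)(d_i g_jl + d_j g_il - d_l g_ij): [pp,p] = E_p/2 = 1/8, [pp,q] = F_p - E_q/2 = 3/8, [pq,p] = E_q/2 = 3/4, [pq,q] = G_p/2 = 9/4, [qq,p] = F_q - G_p/2 = 0, [qq,q] = G_q/2 = 0
Gamma^p_ij = (G*[ij,p] - F*[ij,q])/(EG - F^2), Gamma^q_ij = (E*[ij,q] - F*[ij,p])/(EG - F^2)

Answer: Gamma_ppp = 1/13, Gamma_ppq = 6/13, Gamma_pqq = 0, Gamma_qpp = 3/13, Gamma_qpq = 18/13, Gamma_qqq = 0


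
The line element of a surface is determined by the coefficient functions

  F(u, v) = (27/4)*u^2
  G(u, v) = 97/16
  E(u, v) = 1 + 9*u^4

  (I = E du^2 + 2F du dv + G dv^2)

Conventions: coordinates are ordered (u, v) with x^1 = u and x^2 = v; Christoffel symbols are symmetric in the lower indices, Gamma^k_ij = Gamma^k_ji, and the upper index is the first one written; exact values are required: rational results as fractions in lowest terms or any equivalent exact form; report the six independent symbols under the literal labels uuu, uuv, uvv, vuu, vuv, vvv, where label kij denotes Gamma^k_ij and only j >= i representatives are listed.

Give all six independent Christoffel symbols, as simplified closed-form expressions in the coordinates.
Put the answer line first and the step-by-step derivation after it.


Answer: Gamma_uuu = 288*u^3/(144*u^4 + 97), Gamma_uuv = 0, Gamma_uvv = 0, Gamma_vuu = 216*u/(144*u^4 + 97), Gamma_vuv = 0, Gamma_vvv = 0

E = 1 + 9*u^4; F = (27/4)*u^2; G = 97/16
Gamma^k_ij = (1/2) g^{kl} (d_i g_jl + d_j g_il - d_l g_ij), with g^inv = (1/(EG-F^2)) [[G, -F], [-F, E]]
first partials: E_u = 36*u^3, E_v = 0, F_u = (27/2)*u, F_v = 0, G_u = 0, G_v = 0
D = EG - F^2 = 97/16 + 9*u^4
expanded: Gamma^u_uu = (G E_u - 2F F_u + F E_v)/(2D), Gamma^u_uv = (G E_v - F G_u)/(2D), Gamma^u_vv = (2G F_v - G G_u - F G_v)/(2D), Gamma^v_uu = (2E F_u - E E_v - F E_u)/(2D), Gamma^v_uv = (E G_u - F E_v)/(2D), Gamma^v_vv = (E G_v - 2F F_v + F G_u)/(2D); substitute and cancel common factors


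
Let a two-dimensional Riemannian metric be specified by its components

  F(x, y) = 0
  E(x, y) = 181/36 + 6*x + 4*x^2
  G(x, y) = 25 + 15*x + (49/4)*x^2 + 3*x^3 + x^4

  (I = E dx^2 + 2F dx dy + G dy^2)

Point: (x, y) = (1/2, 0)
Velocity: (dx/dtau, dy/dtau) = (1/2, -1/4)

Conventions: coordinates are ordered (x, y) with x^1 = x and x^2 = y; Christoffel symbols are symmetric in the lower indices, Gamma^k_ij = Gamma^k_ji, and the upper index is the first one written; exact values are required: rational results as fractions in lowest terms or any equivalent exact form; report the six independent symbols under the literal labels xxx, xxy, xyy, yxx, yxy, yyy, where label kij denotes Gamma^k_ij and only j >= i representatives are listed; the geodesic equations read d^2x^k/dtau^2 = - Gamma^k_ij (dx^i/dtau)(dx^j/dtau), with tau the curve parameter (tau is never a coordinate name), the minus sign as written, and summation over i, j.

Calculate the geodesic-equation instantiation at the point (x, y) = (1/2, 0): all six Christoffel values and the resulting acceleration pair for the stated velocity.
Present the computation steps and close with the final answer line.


E = 325/36, F = 0, G = 36 at the point
E_x = 10, E_y = 0, F_x = 0, F_y = 0, G_x = 30, G_y = 0
EG - F^2 = 325;  g^inv = (1/325) * [[36, 0], [0, 325/36]]
first-kind symbols [ij,l] = (1/2)(d_i g_jl + d_j g_il - d_l g_ij): [xx,x] = E_x/2 = 5, [xx,y] = F_x - E_y/2 = 0, [xy,x] = E_y/2 = 0, [xy,y] = G_x/2 = 15, [yy,x] = F_y - G_x/2 = -15, [yy,y] = G_y/2 = 0
Gamma^x_ij = (G*[ij,x] - F*[ij,y])/(EG - F^2), Gamma^y_ij = (E*[ij,y] - F*[ij,x])/(EG - F^2)
Gamma_xxx = 36/65, Gamma_xxy = 0, Gamma_xyy = -108/65, Gamma_yxx = 0, Gamma_yxy = 5/12, Gamma_yyy = 0
d^2x/dtau^2 = -(Gamma_xxx*(1/2)^2 + 2*Gamma_xxy*(1/2)*(-1/4) + Gamma_xyy*(-1/4)^2) = -9/260
d^2y/dtau^2 = -(Gamma_yxx*(1/2)^2 + 2*Gamma_yxy*(1/2)*(-1/4) + Gamma_yyy*(-1/4)^2) = 5/48

Answer: Gamma_xxx = 36/65, Gamma_xxy = 0, Gamma_xyy = -108/65, Gamma_yxx = 0, Gamma_yxy = 5/12, Gamma_yyy = 0; accelerations (d^2x/dtau^2, d^2y/dtau^2) = (-9/260, 5/48)
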